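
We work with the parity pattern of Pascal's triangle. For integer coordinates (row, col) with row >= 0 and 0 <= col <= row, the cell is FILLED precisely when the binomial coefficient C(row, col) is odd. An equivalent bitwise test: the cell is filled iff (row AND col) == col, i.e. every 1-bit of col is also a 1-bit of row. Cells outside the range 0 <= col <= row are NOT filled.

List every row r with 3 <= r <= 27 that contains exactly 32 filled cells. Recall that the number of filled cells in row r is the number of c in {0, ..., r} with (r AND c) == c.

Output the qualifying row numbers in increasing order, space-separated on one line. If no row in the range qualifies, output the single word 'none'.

Row r has 2^popcount(r) filled cells, so we need popcount(r) = log2(32) = 5.
Scan r = 3..27 and keep those with exactly 5 one-bits:
r=3=11 popcount=2 -> skip
r=4=100 popcount=1 -> skip
r=5=101 popcount=2 -> skip
r=6=110 popcount=2 -> skip
r=7=111 popcount=3 -> skip
r=8=1000 popcount=1 -> skip
r=9=1001 popcount=2 -> skip
r=10=1010 popcount=2 -> skip
r=11=1011 popcount=3 -> skip
r=12=1100 popcount=2 -> skip
r=13=1101 popcount=3 -> skip
r=14=1110 popcount=3 -> skip
r=15=1111 popcount=4 -> skip
r=16=10000 popcount=1 -> skip
r=17=10001 popcount=2 -> skip
r=18=10010 popcount=2 -> skip
r=19=10011 popcount=3 -> skip
r=20=10100 popcount=2 -> skip
r=21=10101 popcount=3 -> skip
r=22=10110 popcount=3 -> skip
r=23=10111 popcount=4 -> skip
r=24=11000 popcount=2 -> skip
r=25=11001 popcount=3 -> skip
r=26=11010 popcount=3 -> skip
r=27=11011 popcount=4 -> skip
Kept rows: none

Answer: none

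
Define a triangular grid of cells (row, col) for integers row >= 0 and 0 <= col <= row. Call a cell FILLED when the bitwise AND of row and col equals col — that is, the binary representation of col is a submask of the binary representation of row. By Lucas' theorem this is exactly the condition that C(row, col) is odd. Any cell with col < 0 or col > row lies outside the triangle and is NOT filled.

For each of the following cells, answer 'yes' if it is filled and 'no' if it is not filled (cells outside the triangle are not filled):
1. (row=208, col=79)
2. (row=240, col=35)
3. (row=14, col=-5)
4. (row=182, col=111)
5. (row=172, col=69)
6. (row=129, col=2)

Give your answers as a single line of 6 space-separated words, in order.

Answer: no no no no no no

Derivation:
(208,79): row=0b11010000, col=0b1001111, row AND col = 0b1000000 = 64; 64 != 79 -> empty
(240,35): row=0b11110000, col=0b100011, row AND col = 0b100000 = 32; 32 != 35 -> empty
(14,-5): col outside [0, 14] -> not filled
(182,111): row=0b10110110, col=0b1101111, row AND col = 0b100110 = 38; 38 != 111 -> empty
(172,69): row=0b10101100, col=0b1000101, row AND col = 0b100 = 4; 4 != 69 -> empty
(129,2): row=0b10000001, col=0b10, row AND col = 0b0 = 0; 0 != 2 -> empty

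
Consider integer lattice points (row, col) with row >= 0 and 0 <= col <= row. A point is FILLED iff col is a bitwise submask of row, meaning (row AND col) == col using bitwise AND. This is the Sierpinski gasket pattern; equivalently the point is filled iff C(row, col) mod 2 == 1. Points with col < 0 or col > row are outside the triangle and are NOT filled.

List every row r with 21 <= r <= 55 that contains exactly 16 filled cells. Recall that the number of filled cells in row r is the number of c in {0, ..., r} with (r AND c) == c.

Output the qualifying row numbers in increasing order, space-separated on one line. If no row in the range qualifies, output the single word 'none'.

Row r has 2^popcount(r) filled cells, so we need popcount(r) = log2(16) = 4.
Scan r = 21..55 and keep those with exactly 4 one-bits:
r=21=10101 popcount=3 -> skip
r=22=10110 popcount=3 -> skip
r=23=10111 popcount=4 -> KEEP
r=24=11000 popcount=2 -> skip
r=25=11001 popcount=3 -> skip
r=26=11010 popcount=3 -> skip
r=27=11011 popcount=4 -> KEEP
r=28=11100 popcount=3 -> skip
r=29=11101 popcount=4 -> KEEP
r=30=11110 popcount=4 -> KEEP
r=31=11111 popcount=5 -> skip
r=32=100000 popcount=1 -> skip
r=33=100001 popcount=2 -> skip
r=34=100010 popcount=2 -> skip
r=35=100011 popcount=3 -> skip
r=36=100100 popcount=2 -> skip
r=37=100101 popcount=3 -> skip
r=38=100110 popcount=3 -> skip
r=39=100111 popcount=4 -> KEEP
r=40=101000 popcount=2 -> skip
r=41=101001 popcount=3 -> skip
r=42=101010 popcount=3 -> skip
r=43=101011 popcount=4 -> KEEP
r=44=101100 popcount=3 -> skip
r=45=101101 popcount=4 -> KEEP
r=46=101110 popcount=4 -> KEEP
r=47=101111 popcount=5 -> skip
r=48=110000 popcount=2 -> skip
r=49=110001 popcount=3 -> skip
r=50=110010 popcount=3 -> skip
r=51=110011 popcount=4 -> KEEP
r=52=110100 popcount=3 -> skip
r=53=110101 popcount=4 -> KEEP
r=54=110110 popcount=4 -> KEEP
r=55=110111 popcount=5 -> skip
Kept rows: 23 27 29 30 39 43 45 46 51 53 54

Answer: 23 27 29 30 39 43 45 46 51 53 54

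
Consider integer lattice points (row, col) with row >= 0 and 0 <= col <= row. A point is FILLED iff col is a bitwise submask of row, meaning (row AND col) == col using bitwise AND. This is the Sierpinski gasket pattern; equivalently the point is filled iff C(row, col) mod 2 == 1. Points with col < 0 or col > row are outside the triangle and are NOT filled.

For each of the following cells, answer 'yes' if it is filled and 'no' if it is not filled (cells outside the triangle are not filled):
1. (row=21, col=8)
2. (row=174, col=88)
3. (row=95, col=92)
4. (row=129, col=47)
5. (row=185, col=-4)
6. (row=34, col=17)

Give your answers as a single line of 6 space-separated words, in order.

Answer: no no yes no no no

Derivation:
(21,8): row=0b10101, col=0b1000, row AND col = 0b0 = 0; 0 != 8 -> empty
(174,88): row=0b10101110, col=0b1011000, row AND col = 0b1000 = 8; 8 != 88 -> empty
(95,92): row=0b1011111, col=0b1011100, row AND col = 0b1011100 = 92; 92 == 92 -> filled
(129,47): row=0b10000001, col=0b101111, row AND col = 0b1 = 1; 1 != 47 -> empty
(185,-4): col outside [0, 185] -> not filled
(34,17): row=0b100010, col=0b10001, row AND col = 0b0 = 0; 0 != 17 -> empty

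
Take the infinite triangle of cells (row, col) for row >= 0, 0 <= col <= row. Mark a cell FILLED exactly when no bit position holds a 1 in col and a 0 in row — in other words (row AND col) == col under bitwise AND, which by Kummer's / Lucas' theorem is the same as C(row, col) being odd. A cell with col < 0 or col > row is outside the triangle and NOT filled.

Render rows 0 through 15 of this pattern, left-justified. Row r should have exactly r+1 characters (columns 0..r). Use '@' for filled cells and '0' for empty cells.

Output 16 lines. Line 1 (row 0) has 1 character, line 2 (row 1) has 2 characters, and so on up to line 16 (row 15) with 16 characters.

r0=0: @
r1=1: @@
r2=10: @0@
r3=11: @@@@
r4=100: @000@
r5=101: @@00@@
r6=110: @0@0@0@
r7=111: @@@@@@@@
r8=1000: @0000000@
r9=1001: @@000000@@
r10=1010: @0@00000@0@
r11=1011: @@@@0000@@@@
r12=1100: @000@000@000@
r13=1101: @@00@@00@@00@@
r14=1110: @0@0@0@0@0@0@0@
r15=1111: @@@@@@@@@@@@@@@@

Answer: @
@@
@0@
@@@@
@000@
@@00@@
@0@0@0@
@@@@@@@@
@0000000@
@@000000@@
@0@00000@0@
@@@@0000@@@@
@000@000@000@
@@00@@00@@00@@
@0@0@0@0@0@0@0@
@@@@@@@@@@@@@@@@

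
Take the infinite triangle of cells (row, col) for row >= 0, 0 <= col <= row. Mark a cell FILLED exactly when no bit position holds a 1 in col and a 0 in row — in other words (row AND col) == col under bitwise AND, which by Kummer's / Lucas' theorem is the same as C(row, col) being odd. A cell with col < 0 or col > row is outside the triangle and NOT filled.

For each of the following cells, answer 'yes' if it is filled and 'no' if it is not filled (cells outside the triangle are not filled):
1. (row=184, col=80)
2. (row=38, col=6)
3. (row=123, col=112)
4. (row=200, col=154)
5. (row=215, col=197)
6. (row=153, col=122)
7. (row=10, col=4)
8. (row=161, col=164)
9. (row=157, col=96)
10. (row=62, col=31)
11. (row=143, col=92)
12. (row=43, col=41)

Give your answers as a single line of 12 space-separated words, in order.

(184,80): row=0b10111000, col=0b1010000, row AND col = 0b10000 = 16; 16 != 80 -> empty
(38,6): row=0b100110, col=0b110, row AND col = 0b110 = 6; 6 == 6 -> filled
(123,112): row=0b1111011, col=0b1110000, row AND col = 0b1110000 = 112; 112 == 112 -> filled
(200,154): row=0b11001000, col=0b10011010, row AND col = 0b10001000 = 136; 136 != 154 -> empty
(215,197): row=0b11010111, col=0b11000101, row AND col = 0b11000101 = 197; 197 == 197 -> filled
(153,122): row=0b10011001, col=0b1111010, row AND col = 0b11000 = 24; 24 != 122 -> empty
(10,4): row=0b1010, col=0b100, row AND col = 0b0 = 0; 0 != 4 -> empty
(161,164): col outside [0, 161] -> not filled
(157,96): row=0b10011101, col=0b1100000, row AND col = 0b0 = 0; 0 != 96 -> empty
(62,31): row=0b111110, col=0b11111, row AND col = 0b11110 = 30; 30 != 31 -> empty
(143,92): row=0b10001111, col=0b1011100, row AND col = 0b1100 = 12; 12 != 92 -> empty
(43,41): row=0b101011, col=0b101001, row AND col = 0b101001 = 41; 41 == 41 -> filled

Answer: no yes yes no yes no no no no no no yes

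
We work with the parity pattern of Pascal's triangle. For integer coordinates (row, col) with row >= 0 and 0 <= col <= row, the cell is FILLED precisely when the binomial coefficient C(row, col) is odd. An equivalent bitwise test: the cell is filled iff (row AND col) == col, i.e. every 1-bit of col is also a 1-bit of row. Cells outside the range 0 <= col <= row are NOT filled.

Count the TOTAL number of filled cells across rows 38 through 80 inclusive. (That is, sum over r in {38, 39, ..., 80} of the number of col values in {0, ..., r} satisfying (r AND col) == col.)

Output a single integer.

r38=100110 pc3: +8 =8
r39=100111 pc4: +16 =24
r40=101000 pc2: +4 =28
r41=101001 pc3: +8 =36
r42=101010 pc3: +8 =44
r43=101011 pc4: +16 =60
r44=101100 pc3: +8 =68
r45=101101 pc4: +16 =84
r46=101110 pc4: +16 =100
r47=101111 pc5: +32 =132
r48=110000 pc2: +4 =136
r49=110001 pc3: +8 =144
r50=110010 pc3: +8 =152
r51=110011 pc4: +16 =168
r52=110100 pc3: +8 =176
r53=110101 pc4: +16 =192
r54=110110 pc4: +16 =208
r55=110111 pc5: +32 =240
r56=111000 pc3: +8 =248
r57=111001 pc4: +16 =264
r58=111010 pc4: +16 =280
r59=111011 pc5: +32 =312
r60=111100 pc4: +16 =328
r61=111101 pc5: +32 =360
r62=111110 pc5: +32 =392
r63=111111 pc6: +64 =456
r64=1000000 pc1: +2 =458
r65=1000001 pc2: +4 =462
r66=1000010 pc2: +4 =466
r67=1000011 pc3: +8 =474
r68=1000100 pc2: +4 =478
r69=1000101 pc3: +8 =486
r70=1000110 pc3: +8 =494
r71=1000111 pc4: +16 =510
r72=1001000 pc2: +4 =514
r73=1001001 pc3: +8 =522
r74=1001010 pc3: +8 =530
r75=1001011 pc4: +16 =546
r76=1001100 pc3: +8 =554
r77=1001101 pc4: +16 =570
r78=1001110 pc4: +16 =586
r79=1001111 pc5: +32 =618
r80=1010000 pc2: +4 =622

Answer: 622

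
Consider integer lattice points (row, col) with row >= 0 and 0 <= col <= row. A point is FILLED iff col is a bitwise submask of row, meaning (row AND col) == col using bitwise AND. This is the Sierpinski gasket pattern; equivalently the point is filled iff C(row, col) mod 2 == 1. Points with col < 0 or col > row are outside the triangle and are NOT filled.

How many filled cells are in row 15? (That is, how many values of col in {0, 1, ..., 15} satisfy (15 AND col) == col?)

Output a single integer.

Answer: 16

Derivation:
15 in binary = 1111
popcount(15) = number of 1-bits in 1111 = 4
A col c satisfies (15 AND c) == c iff every set bit of c is also set in 15; each of the 4 set bits of 15 can independently be on or off in c.
count = 2^4 = 16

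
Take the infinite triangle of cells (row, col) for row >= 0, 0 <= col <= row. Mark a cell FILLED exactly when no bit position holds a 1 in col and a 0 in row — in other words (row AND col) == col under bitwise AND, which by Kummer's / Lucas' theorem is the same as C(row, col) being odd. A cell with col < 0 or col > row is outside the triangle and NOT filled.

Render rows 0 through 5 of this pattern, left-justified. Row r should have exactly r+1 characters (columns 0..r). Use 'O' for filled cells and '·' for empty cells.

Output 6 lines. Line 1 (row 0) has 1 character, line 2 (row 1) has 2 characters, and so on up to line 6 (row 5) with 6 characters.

Answer: O
OO
O·O
OOOO
O···O
OO··OO

Derivation:
r0=0: O
r1=1: OO
r2=10: O·O
r3=11: OOOO
r4=100: O···O
r5=101: OO··OO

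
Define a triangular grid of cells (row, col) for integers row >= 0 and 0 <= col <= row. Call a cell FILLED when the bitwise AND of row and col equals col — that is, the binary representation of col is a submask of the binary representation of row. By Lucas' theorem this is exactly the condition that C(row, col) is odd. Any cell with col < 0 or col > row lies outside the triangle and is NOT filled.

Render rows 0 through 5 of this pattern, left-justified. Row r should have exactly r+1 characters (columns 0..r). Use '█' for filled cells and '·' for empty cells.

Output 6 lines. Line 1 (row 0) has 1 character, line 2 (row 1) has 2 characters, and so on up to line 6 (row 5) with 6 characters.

r0=0: █
r1=1: ██
r2=10: █·█
r3=11: ████
r4=100: █···█
r5=101: ██··██

Answer: █
██
█·█
████
█···█
██··██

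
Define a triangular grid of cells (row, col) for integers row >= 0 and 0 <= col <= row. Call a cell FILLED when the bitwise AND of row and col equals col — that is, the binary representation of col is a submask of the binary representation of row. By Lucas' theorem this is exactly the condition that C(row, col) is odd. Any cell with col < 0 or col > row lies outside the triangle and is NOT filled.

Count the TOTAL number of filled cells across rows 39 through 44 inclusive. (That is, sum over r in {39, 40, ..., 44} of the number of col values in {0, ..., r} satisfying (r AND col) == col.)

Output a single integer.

Answer: 60

Derivation:
r39=100111 pc4: +16 =16
r40=101000 pc2: +4 =20
r41=101001 pc3: +8 =28
r42=101010 pc3: +8 =36
r43=101011 pc4: +16 =52
r44=101100 pc3: +8 =60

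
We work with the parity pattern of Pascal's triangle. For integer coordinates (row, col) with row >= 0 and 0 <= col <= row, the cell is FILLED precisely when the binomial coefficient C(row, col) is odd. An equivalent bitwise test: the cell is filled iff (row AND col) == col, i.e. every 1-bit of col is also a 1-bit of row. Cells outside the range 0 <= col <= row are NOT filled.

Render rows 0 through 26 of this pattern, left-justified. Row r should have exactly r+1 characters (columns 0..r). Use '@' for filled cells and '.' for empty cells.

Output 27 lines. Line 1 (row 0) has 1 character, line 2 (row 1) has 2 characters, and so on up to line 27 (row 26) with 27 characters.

Answer: @
@@
@.@
@@@@
@...@
@@..@@
@.@.@.@
@@@@@@@@
@.......@
@@......@@
@.@.....@.@
@@@@....@@@@
@...@...@...@
@@..@@..@@..@@
@.@.@.@.@.@.@.@
@@@@@@@@@@@@@@@@
@...............@
@@..............@@
@.@.............@.@
@@@@............@@@@
@...@...........@...@
@@..@@..........@@..@@
@.@.@.@.........@.@.@.@
@@@@@@@@........@@@@@@@@
@.......@.......@.......@
@@......@@......@@......@@
@.@.....@.@.....@.@.....@.@

Derivation:
r0=0: @
r1=1: @@
r2=10: @.@
r3=11: @@@@
r4=100: @...@
r5=101: @@..@@
r6=110: @.@.@.@
r7=111: @@@@@@@@
r8=1000: @.......@
r9=1001: @@......@@
r10=1010: @.@.....@.@
r11=1011: @@@@....@@@@
r12=1100: @...@...@...@
r13=1101: @@..@@..@@..@@
r14=1110: @.@.@.@.@.@.@.@
r15=1111: @@@@@@@@@@@@@@@@
r16=10000: @...............@
r17=10001: @@..............@@
r18=10010: @.@.............@.@
r19=10011: @@@@............@@@@
r20=10100: @...@...........@...@
r21=10101: @@..@@..........@@..@@
r22=10110: @.@.@.@.........@.@.@.@
r23=10111: @@@@@@@@........@@@@@@@@
r24=11000: @.......@.......@.......@
r25=11001: @@......@@......@@......@@
r26=11010: @.@.....@.@.....@.@.....@.@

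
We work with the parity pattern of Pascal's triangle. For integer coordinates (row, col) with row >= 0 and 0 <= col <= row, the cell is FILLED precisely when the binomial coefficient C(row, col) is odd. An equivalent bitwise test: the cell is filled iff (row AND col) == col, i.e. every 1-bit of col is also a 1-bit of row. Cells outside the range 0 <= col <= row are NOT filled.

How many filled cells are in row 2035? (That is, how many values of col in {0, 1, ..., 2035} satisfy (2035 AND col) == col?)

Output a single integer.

Answer: 512

Derivation:
2035 in binary = 11111110011
popcount(2035) = number of 1-bits in 11111110011 = 9
A col c satisfies (2035 AND c) == c iff every set bit of c is also set in 2035; each of the 9 set bits of 2035 can independently be on or off in c.
count = 2^9 = 512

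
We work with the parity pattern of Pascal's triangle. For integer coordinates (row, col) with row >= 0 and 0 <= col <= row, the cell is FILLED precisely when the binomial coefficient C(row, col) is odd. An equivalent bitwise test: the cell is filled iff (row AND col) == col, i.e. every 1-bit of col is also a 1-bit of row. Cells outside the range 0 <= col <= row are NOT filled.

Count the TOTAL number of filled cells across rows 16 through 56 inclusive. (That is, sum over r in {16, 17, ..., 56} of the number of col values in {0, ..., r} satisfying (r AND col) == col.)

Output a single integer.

r16=10000 pc1: +2 =2
r17=10001 pc2: +4 =6
r18=10010 pc2: +4 =10
r19=10011 pc3: +8 =18
r20=10100 pc2: +4 =22
r21=10101 pc3: +8 =30
r22=10110 pc3: +8 =38
r23=10111 pc4: +16 =54
r24=11000 pc2: +4 =58
r25=11001 pc3: +8 =66
r26=11010 pc3: +8 =74
r27=11011 pc4: +16 =90
r28=11100 pc3: +8 =98
r29=11101 pc4: +16 =114
r30=11110 pc4: +16 =130
r31=11111 pc5: +32 =162
r32=100000 pc1: +2 =164
r33=100001 pc2: +4 =168
r34=100010 pc2: +4 =172
r35=100011 pc3: +8 =180
r36=100100 pc2: +4 =184
r37=100101 pc3: +8 =192
r38=100110 pc3: +8 =200
r39=100111 pc4: +16 =216
r40=101000 pc2: +4 =220
r41=101001 pc3: +8 =228
r42=101010 pc3: +8 =236
r43=101011 pc4: +16 =252
r44=101100 pc3: +8 =260
r45=101101 pc4: +16 =276
r46=101110 pc4: +16 =292
r47=101111 pc5: +32 =324
r48=110000 pc2: +4 =328
r49=110001 pc3: +8 =336
r50=110010 pc3: +8 =344
r51=110011 pc4: +16 =360
r52=110100 pc3: +8 =368
r53=110101 pc4: +16 =384
r54=110110 pc4: +16 =400
r55=110111 pc5: +32 =432
r56=111000 pc3: +8 =440

Answer: 440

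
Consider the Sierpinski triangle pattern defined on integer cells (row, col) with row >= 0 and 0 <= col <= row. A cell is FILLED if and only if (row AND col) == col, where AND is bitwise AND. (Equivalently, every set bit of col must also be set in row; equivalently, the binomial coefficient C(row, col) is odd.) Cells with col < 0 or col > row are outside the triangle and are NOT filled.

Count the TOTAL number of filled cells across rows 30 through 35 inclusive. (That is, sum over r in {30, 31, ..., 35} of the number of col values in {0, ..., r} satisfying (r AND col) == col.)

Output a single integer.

Answer: 66

Derivation:
r30=11110 pc4: +16 =16
r31=11111 pc5: +32 =48
r32=100000 pc1: +2 =50
r33=100001 pc2: +4 =54
r34=100010 pc2: +4 =58
r35=100011 pc3: +8 =66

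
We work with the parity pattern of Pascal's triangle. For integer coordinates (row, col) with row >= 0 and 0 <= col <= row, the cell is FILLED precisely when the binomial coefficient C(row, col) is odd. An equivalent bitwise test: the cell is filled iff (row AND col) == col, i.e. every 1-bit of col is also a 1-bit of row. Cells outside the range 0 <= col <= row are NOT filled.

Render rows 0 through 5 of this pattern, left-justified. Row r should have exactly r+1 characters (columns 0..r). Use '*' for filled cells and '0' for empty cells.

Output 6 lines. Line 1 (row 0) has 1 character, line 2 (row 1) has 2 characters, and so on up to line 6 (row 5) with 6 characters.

r0=0: *
r1=1: **
r2=10: *0*
r3=11: ****
r4=100: *000*
r5=101: **00**

Answer: *
**
*0*
****
*000*
**00**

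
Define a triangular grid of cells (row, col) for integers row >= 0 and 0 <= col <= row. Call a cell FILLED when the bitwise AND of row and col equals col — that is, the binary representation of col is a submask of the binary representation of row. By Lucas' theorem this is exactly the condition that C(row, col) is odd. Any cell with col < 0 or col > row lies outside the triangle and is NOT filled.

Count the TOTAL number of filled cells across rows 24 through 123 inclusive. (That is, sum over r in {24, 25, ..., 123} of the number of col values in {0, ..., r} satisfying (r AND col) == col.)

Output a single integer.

r24=11000 pc2: +4 =4
r25=11001 pc3: +8 =12
r26=11010 pc3: +8 =20
r27=11011 pc4: +16 =36
r28=11100 pc3: +8 =44
r29=11101 pc4: +16 =60
r30=11110 pc4: +16 =76
r31=11111 pc5: +32 =108
r32=100000 pc1: +2 =110
r33=100001 pc2: +4 =114
r34=100010 pc2: +4 =118
r35=100011 pc3: +8 =126
r36=100100 pc2: +4 =130
r37=100101 pc3: +8 =138
r38=100110 pc3: +8 =146
r39=100111 pc4: +16 =162
r40=101000 pc2: +4 =166
r41=101001 pc3: +8 =174
r42=101010 pc3: +8 =182
r43=101011 pc4: +16 =198
r44=101100 pc3: +8 =206
r45=101101 pc4: +16 =222
r46=101110 pc4: +16 =238
r47=101111 pc5: +32 =270
r48=110000 pc2: +4 =274
r49=110001 pc3: +8 =282
r50=110010 pc3: +8 =290
r51=110011 pc4: +16 =306
r52=110100 pc3: +8 =314
r53=110101 pc4: +16 =330
r54=110110 pc4: +16 =346
r55=110111 pc5: +32 =378
r56=111000 pc3: +8 =386
r57=111001 pc4: +16 =402
r58=111010 pc4: +16 =418
r59=111011 pc5: +32 =450
r60=111100 pc4: +16 =466
r61=111101 pc5: +32 =498
r62=111110 pc5: +32 =530
r63=111111 pc6: +64 =594
r64=1000000 pc1: +2 =596
r65=1000001 pc2: +4 =600
r66=1000010 pc2: +4 =604
r67=1000011 pc3: +8 =612
r68=1000100 pc2: +4 =616
r69=1000101 pc3: +8 =624
r70=1000110 pc3: +8 =632
r71=1000111 pc4: +16 =648
r72=1001000 pc2: +4 =652
r73=1001001 pc3: +8 =660
r74=1001010 pc3: +8 =668
r75=1001011 pc4: +16 =684
r76=1001100 pc3: +8 =692
r77=1001101 pc4: +16 =708
r78=1001110 pc4: +16 =724
r79=1001111 pc5: +32 =756
r80=1010000 pc2: +4 =760
r81=1010001 pc3: +8 =768
r82=1010010 pc3: +8 =776
r83=1010011 pc4: +16 =792
r84=1010100 pc3: +8 =800
r85=1010101 pc4: +16 =816
r86=1010110 pc4: +16 =832
r87=1010111 pc5: +32 =864
r88=1011000 pc3: +8 =872
r89=1011001 pc4: +16 =888
r90=1011010 pc4: +16 =904
r91=1011011 pc5: +32 =936
r92=1011100 pc4: +16 =952
r93=1011101 pc5: +32 =984
r94=1011110 pc5: +32 =1016
r95=1011111 pc6: +64 =1080
r96=1100000 pc2: +4 =1084
r97=1100001 pc3: +8 =1092
r98=1100010 pc3: +8 =1100
r99=1100011 pc4: +16 =1116
r100=1100100 pc3: +8 =1124
r101=1100101 pc4: +16 =1140
r102=1100110 pc4: +16 =1156
r103=1100111 pc5: +32 =1188
r104=1101000 pc3: +8 =1196
r105=1101001 pc4: +16 =1212
r106=1101010 pc4: +16 =1228
r107=1101011 pc5: +32 =1260
r108=1101100 pc4: +16 =1276
r109=1101101 pc5: +32 =1308
r110=1101110 pc5: +32 =1340
r111=1101111 pc6: +64 =1404
r112=1110000 pc3: +8 =1412
r113=1110001 pc4: +16 =1428
r114=1110010 pc4: +16 =1444
r115=1110011 pc5: +32 =1476
r116=1110100 pc4: +16 =1492
r117=1110101 pc5: +32 =1524
r118=1110110 pc5: +32 =1556
r119=1110111 pc6: +64 =1620
r120=1111000 pc4: +16 =1636
r121=1111001 pc5: +32 =1668
r122=1111010 pc5: +32 =1700
r123=1111011 pc6: +64 =1764

Answer: 1764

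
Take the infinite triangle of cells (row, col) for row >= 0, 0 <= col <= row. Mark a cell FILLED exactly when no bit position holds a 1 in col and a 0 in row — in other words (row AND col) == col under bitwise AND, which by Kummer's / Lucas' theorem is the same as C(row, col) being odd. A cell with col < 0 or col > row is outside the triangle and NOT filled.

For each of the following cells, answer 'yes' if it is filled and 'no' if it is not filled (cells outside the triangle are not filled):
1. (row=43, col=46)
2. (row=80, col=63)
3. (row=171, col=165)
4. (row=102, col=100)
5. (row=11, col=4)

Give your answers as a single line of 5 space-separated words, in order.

Answer: no no no yes no

Derivation:
(43,46): col outside [0, 43] -> not filled
(80,63): row=0b1010000, col=0b111111, row AND col = 0b10000 = 16; 16 != 63 -> empty
(171,165): row=0b10101011, col=0b10100101, row AND col = 0b10100001 = 161; 161 != 165 -> empty
(102,100): row=0b1100110, col=0b1100100, row AND col = 0b1100100 = 100; 100 == 100 -> filled
(11,4): row=0b1011, col=0b100, row AND col = 0b0 = 0; 0 != 4 -> empty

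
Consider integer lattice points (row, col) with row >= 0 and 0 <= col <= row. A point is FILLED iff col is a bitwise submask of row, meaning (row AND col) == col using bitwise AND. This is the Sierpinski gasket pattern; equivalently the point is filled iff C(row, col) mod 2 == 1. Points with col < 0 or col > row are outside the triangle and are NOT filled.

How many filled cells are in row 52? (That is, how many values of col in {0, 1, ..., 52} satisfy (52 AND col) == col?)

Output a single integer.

52 in binary = 110100
popcount(52) = number of 1-bits in 110100 = 3
A col c satisfies (52 AND c) == c iff every set bit of c is also set in 52; each of the 3 set bits of 52 can independently be on or off in c.
count = 2^3 = 8

Answer: 8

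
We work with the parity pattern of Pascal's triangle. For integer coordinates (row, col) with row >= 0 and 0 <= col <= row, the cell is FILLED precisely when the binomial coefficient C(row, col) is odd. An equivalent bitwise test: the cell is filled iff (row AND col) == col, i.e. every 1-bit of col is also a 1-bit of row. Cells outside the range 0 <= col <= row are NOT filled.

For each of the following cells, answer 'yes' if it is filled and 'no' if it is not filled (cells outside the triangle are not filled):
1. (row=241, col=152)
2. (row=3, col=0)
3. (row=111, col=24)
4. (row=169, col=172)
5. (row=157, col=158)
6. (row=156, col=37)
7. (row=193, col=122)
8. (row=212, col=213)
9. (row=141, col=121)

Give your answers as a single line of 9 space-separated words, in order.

Answer: no yes no no no no no no no

Derivation:
(241,152): row=0b11110001, col=0b10011000, row AND col = 0b10010000 = 144; 144 != 152 -> empty
(3,0): row=0b11, col=0b0, row AND col = 0b0 = 0; 0 == 0 -> filled
(111,24): row=0b1101111, col=0b11000, row AND col = 0b1000 = 8; 8 != 24 -> empty
(169,172): col outside [0, 169] -> not filled
(157,158): col outside [0, 157] -> not filled
(156,37): row=0b10011100, col=0b100101, row AND col = 0b100 = 4; 4 != 37 -> empty
(193,122): row=0b11000001, col=0b1111010, row AND col = 0b1000000 = 64; 64 != 122 -> empty
(212,213): col outside [0, 212] -> not filled
(141,121): row=0b10001101, col=0b1111001, row AND col = 0b1001 = 9; 9 != 121 -> empty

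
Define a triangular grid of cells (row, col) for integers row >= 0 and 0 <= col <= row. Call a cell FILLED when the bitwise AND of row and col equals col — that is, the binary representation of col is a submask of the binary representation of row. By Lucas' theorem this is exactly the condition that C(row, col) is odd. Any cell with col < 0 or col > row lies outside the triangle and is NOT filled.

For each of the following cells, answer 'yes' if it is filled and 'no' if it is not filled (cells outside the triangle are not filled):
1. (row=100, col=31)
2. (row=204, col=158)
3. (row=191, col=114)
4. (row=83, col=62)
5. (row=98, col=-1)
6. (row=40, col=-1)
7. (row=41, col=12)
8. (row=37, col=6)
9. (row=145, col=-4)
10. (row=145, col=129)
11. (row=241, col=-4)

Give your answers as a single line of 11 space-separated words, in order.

Answer: no no no no no no no no no yes no

Derivation:
(100,31): row=0b1100100, col=0b11111, row AND col = 0b100 = 4; 4 != 31 -> empty
(204,158): row=0b11001100, col=0b10011110, row AND col = 0b10001100 = 140; 140 != 158 -> empty
(191,114): row=0b10111111, col=0b1110010, row AND col = 0b110010 = 50; 50 != 114 -> empty
(83,62): row=0b1010011, col=0b111110, row AND col = 0b10010 = 18; 18 != 62 -> empty
(98,-1): col outside [0, 98] -> not filled
(40,-1): col outside [0, 40] -> not filled
(41,12): row=0b101001, col=0b1100, row AND col = 0b1000 = 8; 8 != 12 -> empty
(37,6): row=0b100101, col=0b110, row AND col = 0b100 = 4; 4 != 6 -> empty
(145,-4): col outside [0, 145] -> not filled
(145,129): row=0b10010001, col=0b10000001, row AND col = 0b10000001 = 129; 129 == 129 -> filled
(241,-4): col outside [0, 241] -> not filled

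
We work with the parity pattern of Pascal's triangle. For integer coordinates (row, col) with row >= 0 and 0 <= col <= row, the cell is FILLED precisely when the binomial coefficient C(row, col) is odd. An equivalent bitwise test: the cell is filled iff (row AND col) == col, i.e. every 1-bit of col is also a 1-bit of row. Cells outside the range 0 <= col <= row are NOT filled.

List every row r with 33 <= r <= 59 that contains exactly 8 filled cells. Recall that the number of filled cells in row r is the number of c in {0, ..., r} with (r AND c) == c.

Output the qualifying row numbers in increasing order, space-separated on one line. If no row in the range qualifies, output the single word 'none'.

Answer: 35 37 38 41 42 44 49 50 52 56

Derivation:
Row r has 2^popcount(r) filled cells, so we need popcount(r) = log2(8) = 3.
Scan r = 33..59 and keep those with exactly 3 one-bits:
r=33=100001 popcount=2 -> skip
r=34=100010 popcount=2 -> skip
r=35=100011 popcount=3 -> KEEP
r=36=100100 popcount=2 -> skip
r=37=100101 popcount=3 -> KEEP
r=38=100110 popcount=3 -> KEEP
r=39=100111 popcount=4 -> skip
r=40=101000 popcount=2 -> skip
r=41=101001 popcount=3 -> KEEP
r=42=101010 popcount=3 -> KEEP
r=43=101011 popcount=4 -> skip
r=44=101100 popcount=3 -> KEEP
r=45=101101 popcount=4 -> skip
r=46=101110 popcount=4 -> skip
r=47=101111 popcount=5 -> skip
r=48=110000 popcount=2 -> skip
r=49=110001 popcount=3 -> KEEP
r=50=110010 popcount=3 -> KEEP
r=51=110011 popcount=4 -> skip
r=52=110100 popcount=3 -> KEEP
r=53=110101 popcount=4 -> skip
r=54=110110 popcount=4 -> skip
r=55=110111 popcount=5 -> skip
r=56=111000 popcount=3 -> KEEP
r=57=111001 popcount=4 -> skip
r=58=111010 popcount=4 -> skip
r=59=111011 popcount=5 -> skip
Kept rows: 35 37 38 41 42 44 49 50 52 56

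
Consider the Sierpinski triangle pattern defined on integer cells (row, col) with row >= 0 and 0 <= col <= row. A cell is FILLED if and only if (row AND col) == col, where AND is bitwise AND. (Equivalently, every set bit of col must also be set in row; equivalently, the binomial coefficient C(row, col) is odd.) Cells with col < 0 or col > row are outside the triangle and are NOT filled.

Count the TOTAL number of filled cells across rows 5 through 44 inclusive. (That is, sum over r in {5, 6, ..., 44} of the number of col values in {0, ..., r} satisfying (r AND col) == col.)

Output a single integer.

r5=101 pc2: +4 =4
r6=110 pc2: +4 =8
r7=111 pc3: +8 =16
r8=1000 pc1: +2 =18
r9=1001 pc2: +4 =22
r10=1010 pc2: +4 =26
r11=1011 pc3: +8 =34
r12=1100 pc2: +4 =38
r13=1101 pc3: +8 =46
r14=1110 pc3: +8 =54
r15=1111 pc4: +16 =70
r16=10000 pc1: +2 =72
r17=10001 pc2: +4 =76
r18=10010 pc2: +4 =80
r19=10011 pc3: +8 =88
r20=10100 pc2: +4 =92
r21=10101 pc3: +8 =100
r22=10110 pc3: +8 =108
r23=10111 pc4: +16 =124
r24=11000 pc2: +4 =128
r25=11001 pc3: +8 =136
r26=11010 pc3: +8 =144
r27=11011 pc4: +16 =160
r28=11100 pc3: +8 =168
r29=11101 pc4: +16 =184
r30=11110 pc4: +16 =200
r31=11111 pc5: +32 =232
r32=100000 pc1: +2 =234
r33=100001 pc2: +4 =238
r34=100010 pc2: +4 =242
r35=100011 pc3: +8 =250
r36=100100 pc2: +4 =254
r37=100101 pc3: +8 =262
r38=100110 pc3: +8 =270
r39=100111 pc4: +16 =286
r40=101000 pc2: +4 =290
r41=101001 pc3: +8 =298
r42=101010 pc3: +8 =306
r43=101011 pc4: +16 =322
r44=101100 pc3: +8 =330

Answer: 330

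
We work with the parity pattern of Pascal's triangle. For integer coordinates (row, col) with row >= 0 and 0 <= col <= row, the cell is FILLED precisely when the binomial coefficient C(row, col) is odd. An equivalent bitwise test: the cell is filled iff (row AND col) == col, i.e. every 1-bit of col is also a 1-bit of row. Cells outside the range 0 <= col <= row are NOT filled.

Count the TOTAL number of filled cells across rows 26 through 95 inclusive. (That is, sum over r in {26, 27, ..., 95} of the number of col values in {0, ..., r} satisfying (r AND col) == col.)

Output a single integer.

r26=11010 pc3: +8 =8
r27=11011 pc4: +16 =24
r28=11100 pc3: +8 =32
r29=11101 pc4: +16 =48
r30=11110 pc4: +16 =64
r31=11111 pc5: +32 =96
r32=100000 pc1: +2 =98
r33=100001 pc2: +4 =102
r34=100010 pc2: +4 =106
r35=100011 pc3: +8 =114
r36=100100 pc2: +4 =118
r37=100101 pc3: +8 =126
r38=100110 pc3: +8 =134
r39=100111 pc4: +16 =150
r40=101000 pc2: +4 =154
r41=101001 pc3: +8 =162
r42=101010 pc3: +8 =170
r43=101011 pc4: +16 =186
r44=101100 pc3: +8 =194
r45=101101 pc4: +16 =210
r46=101110 pc4: +16 =226
r47=101111 pc5: +32 =258
r48=110000 pc2: +4 =262
r49=110001 pc3: +8 =270
r50=110010 pc3: +8 =278
r51=110011 pc4: +16 =294
r52=110100 pc3: +8 =302
r53=110101 pc4: +16 =318
r54=110110 pc4: +16 =334
r55=110111 pc5: +32 =366
r56=111000 pc3: +8 =374
r57=111001 pc4: +16 =390
r58=111010 pc4: +16 =406
r59=111011 pc5: +32 =438
r60=111100 pc4: +16 =454
r61=111101 pc5: +32 =486
r62=111110 pc5: +32 =518
r63=111111 pc6: +64 =582
r64=1000000 pc1: +2 =584
r65=1000001 pc2: +4 =588
r66=1000010 pc2: +4 =592
r67=1000011 pc3: +8 =600
r68=1000100 pc2: +4 =604
r69=1000101 pc3: +8 =612
r70=1000110 pc3: +8 =620
r71=1000111 pc4: +16 =636
r72=1001000 pc2: +4 =640
r73=1001001 pc3: +8 =648
r74=1001010 pc3: +8 =656
r75=1001011 pc4: +16 =672
r76=1001100 pc3: +8 =680
r77=1001101 pc4: +16 =696
r78=1001110 pc4: +16 =712
r79=1001111 pc5: +32 =744
r80=1010000 pc2: +4 =748
r81=1010001 pc3: +8 =756
r82=1010010 pc3: +8 =764
r83=1010011 pc4: +16 =780
r84=1010100 pc3: +8 =788
r85=1010101 pc4: +16 =804
r86=1010110 pc4: +16 =820
r87=1010111 pc5: +32 =852
r88=1011000 pc3: +8 =860
r89=1011001 pc4: +16 =876
r90=1011010 pc4: +16 =892
r91=1011011 pc5: +32 =924
r92=1011100 pc4: +16 =940
r93=1011101 pc5: +32 =972
r94=1011110 pc5: +32 =1004
r95=1011111 pc6: +64 =1068

Answer: 1068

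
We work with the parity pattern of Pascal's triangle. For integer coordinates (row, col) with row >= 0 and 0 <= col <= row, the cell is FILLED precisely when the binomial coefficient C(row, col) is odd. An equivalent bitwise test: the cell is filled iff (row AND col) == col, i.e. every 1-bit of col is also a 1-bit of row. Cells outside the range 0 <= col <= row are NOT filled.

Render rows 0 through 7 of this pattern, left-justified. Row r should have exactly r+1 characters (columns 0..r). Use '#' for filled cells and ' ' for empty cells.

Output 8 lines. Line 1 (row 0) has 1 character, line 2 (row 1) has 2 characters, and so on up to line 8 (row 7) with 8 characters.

Answer: #
##
# #
####
#   #
##  ##
# # # #
########

Derivation:
r0=0: #
r1=1: ##
r2=10: # #
r3=11: ####
r4=100: #   #
r5=101: ##  ##
r6=110: # # # #
r7=111: ########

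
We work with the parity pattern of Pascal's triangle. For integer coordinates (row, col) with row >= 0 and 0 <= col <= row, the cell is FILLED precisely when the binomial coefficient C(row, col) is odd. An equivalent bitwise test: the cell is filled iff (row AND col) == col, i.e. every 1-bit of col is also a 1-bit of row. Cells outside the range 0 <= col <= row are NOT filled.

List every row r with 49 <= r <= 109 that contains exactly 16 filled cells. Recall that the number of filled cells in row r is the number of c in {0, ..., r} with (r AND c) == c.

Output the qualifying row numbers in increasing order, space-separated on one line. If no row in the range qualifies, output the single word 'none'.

Answer: 51 53 54 57 58 60 71 75 77 78 83 85 86 89 90 92 99 101 102 105 106 108

Derivation:
Row r has 2^popcount(r) filled cells, so we need popcount(r) = log2(16) = 4.
Scan r = 49..109 and keep those with exactly 4 one-bits:
r=49=110001 popcount=3 -> skip
r=50=110010 popcount=3 -> skip
r=51=110011 popcount=4 -> KEEP
r=52=110100 popcount=3 -> skip
r=53=110101 popcount=4 -> KEEP
r=54=110110 popcount=4 -> KEEP
r=55=110111 popcount=5 -> skip
r=56=111000 popcount=3 -> skip
r=57=111001 popcount=4 -> KEEP
r=58=111010 popcount=4 -> KEEP
r=59=111011 popcount=5 -> skip
r=60=111100 popcount=4 -> KEEP
r=61=111101 popcount=5 -> skip
r=62=111110 popcount=5 -> skip
r=63=111111 popcount=6 -> skip
r=64=1000000 popcount=1 -> skip
r=65=1000001 popcount=2 -> skip
r=66=1000010 popcount=2 -> skip
r=67=1000011 popcount=3 -> skip
r=68=1000100 popcount=2 -> skip
r=69=1000101 popcount=3 -> skip
r=70=1000110 popcount=3 -> skip
r=71=1000111 popcount=4 -> KEEP
r=72=1001000 popcount=2 -> skip
r=73=1001001 popcount=3 -> skip
r=74=1001010 popcount=3 -> skip
r=75=1001011 popcount=4 -> KEEP
r=76=1001100 popcount=3 -> skip
r=77=1001101 popcount=4 -> KEEP
r=78=1001110 popcount=4 -> KEEP
r=79=1001111 popcount=5 -> skip
r=80=1010000 popcount=2 -> skip
r=81=1010001 popcount=3 -> skip
r=82=1010010 popcount=3 -> skip
r=83=1010011 popcount=4 -> KEEP
r=84=1010100 popcount=3 -> skip
r=85=1010101 popcount=4 -> KEEP
r=86=1010110 popcount=4 -> KEEP
r=87=1010111 popcount=5 -> skip
r=88=1011000 popcount=3 -> skip
r=89=1011001 popcount=4 -> KEEP
r=90=1011010 popcount=4 -> KEEP
r=91=1011011 popcount=5 -> skip
r=92=1011100 popcount=4 -> KEEP
r=93=1011101 popcount=5 -> skip
r=94=1011110 popcount=5 -> skip
r=95=1011111 popcount=6 -> skip
r=96=1100000 popcount=2 -> skip
r=97=1100001 popcount=3 -> skip
r=98=1100010 popcount=3 -> skip
r=99=1100011 popcount=4 -> KEEP
r=100=1100100 popcount=3 -> skip
r=101=1100101 popcount=4 -> KEEP
r=102=1100110 popcount=4 -> KEEP
r=103=1100111 popcount=5 -> skip
r=104=1101000 popcount=3 -> skip
r=105=1101001 popcount=4 -> KEEP
r=106=1101010 popcount=4 -> KEEP
r=107=1101011 popcount=5 -> skip
r=108=1101100 popcount=4 -> KEEP
r=109=1101101 popcount=5 -> skip
Kept rows: 51 53 54 57 58 60 71 75 77 78 83 85 86 89 90 92 99 101 102 105 106 108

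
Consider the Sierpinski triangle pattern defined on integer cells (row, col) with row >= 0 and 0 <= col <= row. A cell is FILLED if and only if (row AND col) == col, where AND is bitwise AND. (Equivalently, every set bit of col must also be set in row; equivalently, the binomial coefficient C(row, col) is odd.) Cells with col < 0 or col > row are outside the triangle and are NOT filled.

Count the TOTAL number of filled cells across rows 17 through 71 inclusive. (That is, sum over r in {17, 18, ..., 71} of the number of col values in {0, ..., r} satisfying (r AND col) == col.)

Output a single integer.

Answer: 700

Derivation:
r17=10001 pc2: +4 =4
r18=10010 pc2: +4 =8
r19=10011 pc3: +8 =16
r20=10100 pc2: +4 =20
r21=10101 pc3: +8 =28
r22=10110 pc3: +8 =36
r23=10111 pc4: +16 =52
r24=11000 pc2: +4 =56
r25=11001 pc3: +8 =64
r26=11010 pc3: +8 =72
r27=11011 pc4: +16 =88
r28=11100 pc3: +8 =96
r29=11101 pc4: +16 =112
r30=11110 pc4: +16 =128
r31=11111 pc5: +32 =160
r32=100000 pc1: +2 =162
r33=100001 pc2: +4 =166
r34=100010 pc2: +4 =170
r35=100011 pc3: +8 =178
r36=100100 pc2: +4 =182
r37=100101 pc3: +8 =190
r38=100110 pc3: +8 =198
r39=100111 pc4: +16 =214
r40=101000 pc2: +4 =218
r41=101001 pc3: +8 =226
r42=101010 pc3: +8 =234
r43=101011 pc4: +16 =250
r44=101100 pc3: +8 =258
r45=101101 pc4: +16 =274
r46=101110 pc4: +16 =290
r47=101111 pc5: +32 =322
r48=110000 pc2: +4 =326
r49=110001 pc3: +8 =334
r50=110010 pc3: +8 =342
r51=110011 pc4: +16 =358
r52=110100 pc3: +8 =366
r53=110101 pc4: +16 =382
r54=110110 pc4: +16 =398
r55=110111 pc5: +32 =430
r56=111000 pc3: +8 =438
r57=111001 pc4: +16 =454
r58=111010 pc4: +16 =470
r59=111011 pc5: +32 =502
r60=111100 pc4: +16 =518
r61=111101 pc5: +32 =550
r62=111110 pc5: +32 =582
r63=111111 pc6: +64 =646
r64=1000000 pc1: +2 =648
r65=1000001 pc2: +4 =652
r66=1000010 pc2: +4 =656
r67=1000011 pc3: +8 =664
r68=1000100 pc2: +4 =668
r69=1000101 pc3: +8 =676
r70=1000110 pc3: +8 =684
r71=1000111 pc4: +16 =700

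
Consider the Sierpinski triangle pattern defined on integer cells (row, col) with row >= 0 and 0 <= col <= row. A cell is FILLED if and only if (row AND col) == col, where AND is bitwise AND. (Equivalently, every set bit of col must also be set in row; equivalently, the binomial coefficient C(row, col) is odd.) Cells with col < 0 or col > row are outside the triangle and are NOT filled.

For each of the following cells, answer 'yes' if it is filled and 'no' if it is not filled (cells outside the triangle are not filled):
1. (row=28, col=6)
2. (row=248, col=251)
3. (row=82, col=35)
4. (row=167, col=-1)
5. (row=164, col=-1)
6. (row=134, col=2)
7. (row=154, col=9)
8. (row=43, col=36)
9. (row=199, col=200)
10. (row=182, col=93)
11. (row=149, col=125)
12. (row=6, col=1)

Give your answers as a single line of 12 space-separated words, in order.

(28,6): row=0b11100, col=0b110, row AND col = 0b100 = 4; 4 != 6 -> empty
(248,251): col outside [0, 248] -> not filled
(82,35): row=0b1010010, col=0b100011, row AND col = 0b10 = 2; 2 != 35 -> empty
(167,-1): col outside [0, 167] -> not filled
(164,-1): col outside [0, 164] -> not filled
(134,2): row=0b10000110, col=0b10, row AND col = 0b10 = 2; 2 == 2 -> filled
(154,9): row=0b10011010, col=0b1001, row AND col = 0b1000 = 8; 8 != 9 -> empty
(43,36): row=0b101011, col=0b100100, row AND col = 0b100000 = 32; 32 != 36 -> empty
(199,200): col outside [0, 199] -> not filled
(182,93): row=0b10110110, col=0b1011101, row AND col = 0b10100 = 20; 20 != 93 -> empty
(149,125): row=0b10010101, col=0b1111101, row AND col = 0b10101 = 21; 21 != 125 -> empty
(6,1): row=0b110, col=0b1, row AND col = 0b0 = 0; 0 != 1 -> empty

Answer: no no no no no yes no no no no no no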